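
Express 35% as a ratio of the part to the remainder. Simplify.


Part = 35%, Remainder = 65%
Ratio = 35:65
GCD(35, 65) = 5
Simplify: 7:13 = 7:13

7:13


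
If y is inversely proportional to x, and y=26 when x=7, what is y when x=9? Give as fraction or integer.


Inverse proportion: y = k/x
Find k: k = 7 * 26 = 182
Compute y at x=9: y = 182/9
y = 182/9

182/9


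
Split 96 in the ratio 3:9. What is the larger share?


Total parts = 3 + 9 = 12
Value per part = 96 / 12 = 8
First share = 3 * 8 = 24
Second share = 9 * 8 = 72
Larger share = 72

72


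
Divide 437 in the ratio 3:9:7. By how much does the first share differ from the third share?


Total parts = 3 + 9 + 7 = 19
Value per part = 437 / 19 = 23
Shares: 3*23=69, 9*23=207, 7*23=161
First share = 69, third share = 161
Difference = |69 - 161| = 92

92


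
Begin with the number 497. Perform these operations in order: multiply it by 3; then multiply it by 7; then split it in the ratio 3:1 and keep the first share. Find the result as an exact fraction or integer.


Start with 497.
Step 1: Multiply by 3: 497 * 3 = 1491
Step 2: Multiply by 7: 1491 * 7 = 10437
Step 3: Split 3:1, first share = 10437 * 3/4 = 31311/4
Final result = 31311/4

31311/4


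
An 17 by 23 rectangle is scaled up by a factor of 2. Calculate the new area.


Original dimensions: 17 x 23
Enlargement factor = 2
New width = 17 * 2 = 34
New height = 23 * 2 = 46
New area = 34 * 46 = 1564

1564


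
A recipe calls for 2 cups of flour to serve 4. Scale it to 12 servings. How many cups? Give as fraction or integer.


Original: 2 cups for 4 servings
Target servings = 12
Scaling factor = 12/4
New amount = 2 * 12/4
= 24/4
= 6 cups

6


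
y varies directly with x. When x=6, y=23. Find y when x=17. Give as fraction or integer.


Direct proportion: y = kx
Find k: k = 23/6 = 23/6
Compute y at x=17: y = 23/6 * 17
y = 391/6

391/6


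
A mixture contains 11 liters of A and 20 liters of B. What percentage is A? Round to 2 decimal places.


Volume of A = 11 L
Volume of B = 20 L
Total volume = 11 + 20 = 31 L
Percentage of A = (11/31) * 100
= 35.48%

35.48


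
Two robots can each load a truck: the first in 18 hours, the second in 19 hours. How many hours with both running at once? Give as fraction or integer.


Rate of A = 1/18 job per hour
Rate of B = 1/19 job per hour
Combined rate = 1/18 + 1/19
Find common denominator: (19 + 18)/(18*19) = 37/342
Combined rate = 37/342 job per hour
Time together = 1 / (37/342) = 342/37 hours

342/37


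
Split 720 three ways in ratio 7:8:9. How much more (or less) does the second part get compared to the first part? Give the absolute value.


Total parts = 7 + 8 + 9 = 24
Value per part = 720 / 24 = 30
Shares: 7*30=210, 8*30=240, 9*30=270
Second share = 240, first share = 210
Difference = |240 - 210| = 30

30


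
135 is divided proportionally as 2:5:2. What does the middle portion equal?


Ratio = 2:5:2
Total parts = 2 + 5 + 2 = 9
Value per part = 135 / 9 = 15
First share = 2 * 15 = 30
Middle share = 5 * 15 = 75
Third share = 2 * 15 = 30

75


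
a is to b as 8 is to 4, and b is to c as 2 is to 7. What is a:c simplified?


Given a:b = 8:4 and b:c = 2:7
Make b consistent. Multiply first ratio by 2: a:b = 16:8
Multiply second ratio by 4: b:c = 8:28
Now b = 8 in both, so a:b:c = 16:8:28
Therefore a:c = 16:28
Simplify by GCD: a:c = 4:7

4:7


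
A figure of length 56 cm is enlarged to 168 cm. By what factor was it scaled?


Original length = 56 cm
Scaled length = 168 cm
Scale factor = 168 / 56
= 3

3


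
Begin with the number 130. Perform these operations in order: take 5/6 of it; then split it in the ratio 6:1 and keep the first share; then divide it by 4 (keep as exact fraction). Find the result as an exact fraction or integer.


Start with 130.
Step 1: Take 5/6: 130 * 5/6 = 325/3
Step 2: Split 6:1, first share = 325/3 * 6/7 = 650/7
Step 3: Divide by 4: 650/7 / 4 = 325/14
Final result = 325/14

325/14


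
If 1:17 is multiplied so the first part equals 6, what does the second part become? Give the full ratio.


Original ratio: 1:17
First term target: 6
Scale factor = 6 / 1 = 6
Multiply second term: 17 * 6 = 102
Equivalent ratio = 6:102

6:102


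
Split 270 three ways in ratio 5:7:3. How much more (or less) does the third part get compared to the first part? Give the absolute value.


Total parts = 5 + 7 + 3 = 15
Value per part = 270 / 15 = 18
Shares: 5*18=90, 7*18=126, 3*18=54
Third share = 54, first share = 90
Difference = |54 - 90| = 36

36


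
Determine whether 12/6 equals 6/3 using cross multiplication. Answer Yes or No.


Cross multiply to check 12/6 = 6/3
Left cross product: 12 * 3 = 36
Right cross product: 6 * 6 = 36
36 = 36
Equal, so proportions match => Yes

Yes


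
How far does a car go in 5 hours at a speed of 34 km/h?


Using distance = speed * time
Speed = 34 km/h
Time = 5 hours
Distance = 34 * 5
= 170 km

170


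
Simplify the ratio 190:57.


Find GCD(190, 57)
GCD = 19
Divide both by 19: 190/19 = 10, 57/19 = 3
Simplified ratio = 10:3

10:3


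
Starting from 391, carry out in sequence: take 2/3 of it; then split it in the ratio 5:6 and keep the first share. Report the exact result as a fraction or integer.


Start with 391.
Step 1: Take 2/3: 391 * 2/3 = 782/3
Step 2: Split 5:6, first share = 782/3 * 5/11 = 3910/33
Final result = 3910/33

3910/33


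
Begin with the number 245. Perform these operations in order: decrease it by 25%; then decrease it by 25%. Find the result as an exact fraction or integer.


Start with 245.
Step 1: Decrease by 25%: 245 * 75/100 = 735/4
Step 2: Decrease by 25%: 735/4 * 75/100 = 2205/16
Final result = 2205/16

2205/16


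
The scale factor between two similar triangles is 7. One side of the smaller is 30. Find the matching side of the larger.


Similar triangles have proportional sides
Scale factor = 7
Smaller side = 30
Corresponding larger side = 30 * 7
= 210

210


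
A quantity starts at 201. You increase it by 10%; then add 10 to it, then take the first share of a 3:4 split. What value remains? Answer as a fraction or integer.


Start with 201.
Step 1: Increase by 10%: 201 * 110/100 = 2211/10
Step 2: Add 10: 2211/10+10=2311/10; split 3:4 first = 2311/10*3/7 = 6933/70
Final result = 6933/70

6933/70


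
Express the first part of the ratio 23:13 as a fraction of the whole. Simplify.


Total parts = 23 + 13 = 36
First part fraction = 23/36
Simplify: 23/36 = 23/36

23/36


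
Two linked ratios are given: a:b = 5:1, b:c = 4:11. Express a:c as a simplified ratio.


Given a:b = 5:1 and b:c = 4:11
Make b consistent. Multiply first ratio by 4: a:b = 20:4
Multiply second ratio by 1: b:c = 4:11
Now b = 4 in both, so a:b:c = 20:4:11
Therefore a:c = 20:11
Simplify by GCD: a:c = 20:11

20:11


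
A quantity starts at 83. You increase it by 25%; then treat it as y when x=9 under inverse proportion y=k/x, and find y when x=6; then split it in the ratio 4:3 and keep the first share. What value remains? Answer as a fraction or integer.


Start with 83.
Step 1: Increase by 25%: 83 * 125/100 = 415/4
Step 2: Inverse prop: k = (415/4)*9; new y = k/6 = 415/4*9/6 = 1245/8
Step 3: Split 4:3, first share = 1245/8 * 4/7 = 1245/14
Final result = 1245/14

1245/14


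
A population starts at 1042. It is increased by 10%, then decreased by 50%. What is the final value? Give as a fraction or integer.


Start: 1042
Step 1: increase by 10% => multiply by 110/100
  1042 * 110/100 = 5731/5
Step 2: decrease by 50% => multiply by 50/100
  5731/5 * 50/100 = 5731/10
Final value = 5731/10

5731/10


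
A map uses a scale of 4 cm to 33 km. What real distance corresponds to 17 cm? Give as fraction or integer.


Map scale: 4 cm = 33 km
Measured distance on map = 17 cm
Set up proportion: 17 * 33 / 4
= 561 / 4
= 561/4 km

561/4


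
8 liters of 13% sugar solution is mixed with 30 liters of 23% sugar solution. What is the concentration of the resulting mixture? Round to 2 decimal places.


Solute in mixture 1 = 13% of 8 L = 8*13/100 = 26/25 L
Solute in mixture 2 = 23% of 30 L = 30*23/100 = 69/10 L
Total solute = 26/25 + 69/10 = 397/50 L
Total volume = 8 + 30 = 38 L
Final concentration = 397/50/38 * 100 = 20.89%

20.89


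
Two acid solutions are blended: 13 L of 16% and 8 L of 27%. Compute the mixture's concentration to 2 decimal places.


Solute in mixture 1 = 16% of 13 L = 13*16/100 = 52/25 L
Solute in mixture 2 = 27% of 8 L = 8*27/100 = 54/25 L
Total solute = 52/25 + 54/25 = 106/25 L
Total volume = 13 + 8 = 21 L
Final concentration = 106/25/21 * 100 = 20.19%

20.19


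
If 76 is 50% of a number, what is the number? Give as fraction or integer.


Given: 76 is 50% of the whole
Set up: 76 = 50/100 * whole
whole = 76 * 100 / 50
whole = 7600 / 50
whole = 152

152


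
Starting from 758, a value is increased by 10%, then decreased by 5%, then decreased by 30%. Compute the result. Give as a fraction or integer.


Start: 758
Step 1: increase by 10% => multiply by 110/100
  758 * 110/100 = 4169/5
Step 2: decrease by 5% => multiply by 95/100
  4169/5 * 95/100 = 79211/100
Step 3: decrease by 30% => multiply by 70/100
  79211/100 * 70/100 = 554477/1000
Final value = 554477/1000

554477/1000


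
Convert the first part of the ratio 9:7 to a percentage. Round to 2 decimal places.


Total parts = 9 + 7 = 16
First part fraction = 9/16
Percentage = (9/16) * 100
= 0.5625 * 100
= 56.25%

56.25


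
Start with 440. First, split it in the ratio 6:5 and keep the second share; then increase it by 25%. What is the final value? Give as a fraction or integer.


Start with 440.
Step 1: Split 6:5, second share = 440 * 5/11 = 200
Step 2: Increase by 25%: 200 * 125/100 = 250
Final result = 250

250


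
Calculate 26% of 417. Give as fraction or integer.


Compute 26% of 417
Convert percentage: 26% = 26/100
Multiply: 417 * 26/100
= 10842/100
= 5421/50

5421/50


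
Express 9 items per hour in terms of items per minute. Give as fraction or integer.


Converting from per hour to per minute
Rate = 9 items per hour
Divide by 60: 9/60
= 3/20 items per minute

3/20


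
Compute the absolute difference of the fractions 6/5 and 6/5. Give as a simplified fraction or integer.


Simplify: 6/5 = 6/5 and 6/5 = 6/5
Find common denominator: LCD = 5
Convert: 6/5 and 6/5
Difference = |6 - 6|/5 = 0/5
Simplified = 0

0


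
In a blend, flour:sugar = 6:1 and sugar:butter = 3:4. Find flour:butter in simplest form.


Given a:b = 6:1 and b:c = 3:4
Make b consistent. Multiply first ratio by 3: a:b = 18:3
Multiply second ratio by 1: b:c = 3:4
Now b = 3 in both, so a:b:c = 18:3:4
Therefore a:c = 18:4
Simplify by GCD: a:c = 9:2

9:2


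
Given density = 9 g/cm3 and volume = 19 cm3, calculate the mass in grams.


Using mass = density * volume
Density = 9 g/cm3
Volume = 19 cm3
Mass = 9 * 19
= 171 g

171


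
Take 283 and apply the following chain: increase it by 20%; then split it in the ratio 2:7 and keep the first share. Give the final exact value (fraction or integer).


Start with 283.
Step 1: Increase by 20%: 283 * 120/100 = 1698/5
Step 2: Split 2:7, first share = 1698/5 * 2/9 = 1132/15
Final result = 1132/15

1132/15


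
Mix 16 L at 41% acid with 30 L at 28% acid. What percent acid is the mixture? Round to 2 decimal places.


Solute in mixture 1 = 41% of 16 L = 16*41/100 = 164/25 L
Solute in mixture 2 = 28% of 30 L = 30*28/100 = 42/5 L
Total solute = 164/25 + 42/5 = 374/25 L
Total volume = 16 + 30 = 46 L
Final concentration = 374/25/46 * 100 = 32.52%

32.52


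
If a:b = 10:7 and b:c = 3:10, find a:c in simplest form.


Given a:b = 10:7 and b:c = 3:10
Make b consistent. Multiply first ratio by 3: a:b = 30:21
Multiply second ratio by 7: b:c = 21:70
Now b = 21 in both, so a:b:c = 30:21:70
Therefore a:c = 30:70
Simplify by GCD: a:c = 3:7

3:7


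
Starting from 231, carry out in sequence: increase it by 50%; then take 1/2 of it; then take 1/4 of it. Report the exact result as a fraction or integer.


Start with 231.
Step 1: Increase by 50%: 231 * 150/100 = 693/2
Step 2: Take 1/2: 693/2 * 1/2 = 693/4
Step 3: Take 1/4: 693/4 * 1/4 = 693/16
Final result = 693/16

693/16


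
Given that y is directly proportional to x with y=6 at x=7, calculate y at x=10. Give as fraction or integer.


Direct proportion: y = kx
Find k: k = 6/7 = 6/7
Compute y at x=10: y = 6/7 * 10
y = 60/7

60/7


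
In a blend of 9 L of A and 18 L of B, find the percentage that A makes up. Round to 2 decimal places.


Volume of A = 9 L
Volume of B = 18 L
Total volume = 9 + 18 = 27 L
Percentage of A = (9/27) * 100
= 33.33%

33.33


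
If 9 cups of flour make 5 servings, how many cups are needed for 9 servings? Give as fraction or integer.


Original: 9 cups for 5 servings
Target servings = 9
Scaling factor = 9/5
New amount = 9 * 9/5
= 81/5
= 81/5 cups

81/5


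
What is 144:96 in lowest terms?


Find GCD(144, 96)
GCD = 48
Divide both by 48: 144/48 = 3, 96/48 = 2
Simplified ratio = 3:2

3:2


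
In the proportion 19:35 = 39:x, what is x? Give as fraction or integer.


Setting up: 19/35 = 39/x
Cross multiply: 19 * x = 35 * 39
19x = 1365
x = 1365/19
x = 1365/19

1365/19


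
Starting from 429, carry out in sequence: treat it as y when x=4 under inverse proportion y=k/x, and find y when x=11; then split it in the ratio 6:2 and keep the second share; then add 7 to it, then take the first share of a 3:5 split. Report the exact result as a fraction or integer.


Start with 429.
Step 1: Inverse prop: k = (429)*4; new y = k/11 = 429*4/11 = 156
Step 2: Split 6:2, second share = 156 * 2/8 = 39
Step 3: Add 7: 39+7=46; split 3:5 first = 46*3/8 = 69/4
Final result = 69/4

69/4


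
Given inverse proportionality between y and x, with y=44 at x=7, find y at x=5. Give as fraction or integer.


Inverse proportion: y = k/x
Find k: k = 7 * 44 = 308
Compute y at x=5: y = 308/5
y = 308/5

308/5


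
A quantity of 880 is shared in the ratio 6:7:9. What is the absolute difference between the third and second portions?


Total parts = 6 + 7 + 9 = 22
Value per part = 880 / 22 = 40
Shares: 6*40=240, 7*40=280, 9*40=360
Third share = 360, second share = 280
Difference = |360 - 280| = 80

80


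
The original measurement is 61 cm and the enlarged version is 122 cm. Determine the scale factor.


Original length = 61 cm
Scaled length = 122 cm
Scale factor = 122 / 61
= 2

2


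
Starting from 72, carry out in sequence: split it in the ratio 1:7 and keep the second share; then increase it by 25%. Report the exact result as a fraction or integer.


Start with 72.
Step 1: Split 1:7, second share = 72 * 7/8 = 63
Step 2: Increase by 25%: 63 * 125/100 = 315/4
Final result = 315/4

315/4


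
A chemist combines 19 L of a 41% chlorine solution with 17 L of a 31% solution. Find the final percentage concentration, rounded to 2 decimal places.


Solute in mixture 1 = 41% of 19 L = 19*41/100 = 779/100 L
Solute in mixture 2 = 31% of 17 L = 17*31/100 = 527/100 L
Total solute = 779/100 + 527/100 = 653/50 L
Total volume = 19 + 17 = 36 L
Final concentration = 653/50/36 * 100 = 36.28%

36.28


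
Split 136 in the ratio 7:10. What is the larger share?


Total parts = 7 + 10 = 17
Value per part = 136 / 17 = 8
First share = 7 * 8 = 56
Second share = 10 * 8 = 80
Larger share = 80

80


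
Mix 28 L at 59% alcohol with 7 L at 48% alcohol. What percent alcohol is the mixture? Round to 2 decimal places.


Solute in mixture 1 = 59% of 28 L = 28*59/100 = 413/25 L
Solute in mixture 2 = 48% of 7 L = 7*48/100 = 84/25 L
Total solute = 413/25 + 84/25 = 497/25 L
Total volume = 28 + 7 = 35 L
Final concentration = 497/25/35 * 100 = 56.80%

56.80


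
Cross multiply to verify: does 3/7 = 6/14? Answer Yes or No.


Cross multiply to check 3/7 = 6/14
Left cross product: 3 * 14 = 42
Right cross product: 7 * 6 = 42
42 = 42
Equal, so proportions match => Yes

Yes


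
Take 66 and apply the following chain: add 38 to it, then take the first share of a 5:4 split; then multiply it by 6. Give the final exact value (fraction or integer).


Start with 66.
Step 1: Add 38: 66+38=104; split 5:4 first = 104*5/9 = 520/9
Step 2: Multiply by 6: 520/9 * 6 = 1040/3
Final result = 1040/3

1040/3


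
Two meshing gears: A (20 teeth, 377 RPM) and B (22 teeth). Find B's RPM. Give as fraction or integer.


Gear ratio: teeth_A * RPM_A = teeth_B * RPM_B
20 * 377 = 22 * RPM_B
7540 = 22 * RPM_B
RPM_B = 7540 / 22
RPM_B = 3770/11

3770/11


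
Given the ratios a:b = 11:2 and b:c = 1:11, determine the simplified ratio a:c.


Given a:b = 11:2 and b:c = 1:11
Make b consistent. Multiply first ratio by 1: a:b = 11:2
Multiply second ratio by 2: b:c = 2:22
Now b = 2 in both, so a:b:c = 11:2:22
Therefore a:c = 11:22
Simplify by GCD: a:c = 1:2

1:2


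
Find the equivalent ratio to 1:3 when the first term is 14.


Original ratio: 1:3
First term target: 14
Scale factor = 14 / 1 = 14
Multiply second term: 3 * 14 = 42
Equivalent ratio = 14:42

14:42


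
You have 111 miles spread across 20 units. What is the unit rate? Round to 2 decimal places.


Total miles = 111
Number of units = 20
Unit rate = 111 / 20
= 5.55 miles per unit

5.55


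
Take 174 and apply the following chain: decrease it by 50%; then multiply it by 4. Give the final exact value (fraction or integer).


Start with 174.
Step 1: Decrease by 50%: 174 * 50/100 = 87
Step 2: Multiply by 4: 87 * 4 = 348
Final result = 348

348


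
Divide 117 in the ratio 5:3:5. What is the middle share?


Ratio = 5:3:5
Total parts = 5 + 3 + 5 = 13
Value per part = 117 / 13 = 9
First share = 5 * 9 = 45
Middle share = 3 * 9 = 27
Third share = 5 * 9 = 45

27


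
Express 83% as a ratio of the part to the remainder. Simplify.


Part = 83%, Remainder = 17%
Ratio = 83:17
GCD(83, 17) = 1
Simplify: 83:17 = 83:17

83:17


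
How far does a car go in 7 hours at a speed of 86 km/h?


Using distance = speed * time
Speed = 86 km/h
Time = 7 hours
Distance = 86 * 7
= 602 km

602


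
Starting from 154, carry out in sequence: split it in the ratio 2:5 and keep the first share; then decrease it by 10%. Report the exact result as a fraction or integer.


Start with 154.
Step 1: Split 2:5, first share = 154 * 2/7 = 44
Step 2: Decrease by 10%: 44 * 90/100 = 198/5
Final result = 198/5

198/5


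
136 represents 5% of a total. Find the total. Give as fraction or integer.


Given: 136 is 5% of the whole
Set up: 136 = 5/100 * whole
whole = 136 * 100 / 5
whole = 13600 / 5
whole = 2720

2720


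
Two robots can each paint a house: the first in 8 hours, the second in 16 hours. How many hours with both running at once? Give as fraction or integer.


Rate of A = 1/8 job per hour
Rate of B = 1/16 job per hour
Combined rate = 1/8 + 1/16
Find common denominator: (16 + 8)/(8*16) = 24/128
Combined rate = 3/16 job per hour
Time together = 1 / (3/16) = 16/3 hours

16/3


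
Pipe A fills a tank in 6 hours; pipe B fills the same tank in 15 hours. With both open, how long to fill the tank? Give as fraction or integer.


Rate of A = 1/6 job per hour
Rate of B = 1/15 job per hour
Combined rate = 1/6 + 1/15
Find common denominator: (15 + 6)/(6*15) = 21/90
Combined rate = 7/30 job per hour
Time together = 1 / (7/30) = 30/7 hours

30/7


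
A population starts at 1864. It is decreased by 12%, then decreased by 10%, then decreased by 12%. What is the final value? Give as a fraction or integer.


Start: 1864
Step 1: decrease by 12% => multiply by 88/100
  1864 * 88/100 = 41008/25
Step 2: decrease by 10% => multiply by 90/100
  41008/25 * 90/100 = 184536/125
Step 3: decrease by 12% => multiply by 88/100
  184536/125 * 88/100 = 4059792/3125
Final value = 4059792/3125

4059792/3125


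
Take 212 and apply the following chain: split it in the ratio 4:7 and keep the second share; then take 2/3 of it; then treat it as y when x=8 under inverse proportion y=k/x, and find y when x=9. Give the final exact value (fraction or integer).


Start with 212.
Step 1: Split 4:7, second share = 212 * 7/11 = 1484/11
Step 2: Take 2/3: 1484/11 * 2/3 = 2968/33
Step 3: Inverse prop: k = (2968/33)*8; new y = k/9 = 2968/33*8/9 = 23744/297
Final result = 23744/297

23744/297


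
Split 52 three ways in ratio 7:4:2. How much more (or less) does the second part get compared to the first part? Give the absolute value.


Total parts = 7 + 4 + 2 = 13
Value per part = 52 / 13 = 4
Shares: 7*4=28, 4*4=16, 2*4=8
Second share = 16, first share = 28
Difference = |16 - 28| = 12

12


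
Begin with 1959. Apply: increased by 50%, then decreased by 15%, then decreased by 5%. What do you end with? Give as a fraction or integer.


Start: 1959
Step 1: increase by 50% => multiply by 150/100
  1959 * 150/100 = 5877/2
Step 2: decrease by 15% => multiply by 85/100
  5877/2 * 85/100 = 99909/40
Step 3: decrease by 5% => multiply by 95/100
  99909/40 * 95/100 = 1898271/800
Final value = 1898271/800

1898271/800


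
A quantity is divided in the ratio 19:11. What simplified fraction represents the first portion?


Total parts = 19 + 11 = 30
First part fraction = 19/30
Simplify: 19/30 = 19/30

19/30


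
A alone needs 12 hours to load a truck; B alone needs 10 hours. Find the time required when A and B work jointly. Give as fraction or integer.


Rate of A = 1/12 job per hour
Rate of B = 1/10 job per hour
Combined rate = 1/12 + 1/10
Find common denominator: (10 + 12)/(12*10) = 22/120
Combined rate = 11/60 job per hour
Time together = 1 / (11/60) = 60/11 hours

60/11


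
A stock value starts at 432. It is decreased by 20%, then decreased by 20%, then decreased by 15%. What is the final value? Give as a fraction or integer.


Start: 432
Step 1: decrease by 20% => multiply by 80/100
  432 * 80/100 = 1728/5
Step 2: decrease by 20% => multiply by 80/100
  1728/5 * 80/100 = 6912/25
Step 3: decrease by 15% => multiply by 85/100
  6912/25 * 85/100 = 29376/125
Final value = 29376/125

29376/125


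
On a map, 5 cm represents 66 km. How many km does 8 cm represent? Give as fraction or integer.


Map scale: 5 cm = 66 km
Measured distance on map = 8 cm
Set up proportion: 8 * 66 / 5
= 528 / 5
= 528/5 km

528/5


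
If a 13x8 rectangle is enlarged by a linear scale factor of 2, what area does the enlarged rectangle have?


Original dimensions: 13 x 8
Enlargement factor = 2
New width = 13 * 2 = 26
New height = 8 * 2 = 16
New area = 26 * 16 = 416

416


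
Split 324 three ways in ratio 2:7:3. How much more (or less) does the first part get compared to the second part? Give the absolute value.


Total parts = 2 + 7 + 3 = 12
Value per part = 324 / 12 = 27
Shares: 2*27=54, 7*27=189, 3*27=81
First share = 54, second share = 189
Difference = |54 - 189| = 135

135


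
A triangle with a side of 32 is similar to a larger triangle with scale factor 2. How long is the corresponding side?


Similar triangles have proportional sides
Scale factor = 2
Smaller side = 32
Corresponding larger side = 32 * 2
= 64

64


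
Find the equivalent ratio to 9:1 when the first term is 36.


Original ratio: 9:1
First term target: 36
Scale factor = 36 / 9 = 4
Multiply second term: 1 * 4 = 4
Equivalent ratio = 36:4

36:4


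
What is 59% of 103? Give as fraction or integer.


Compute 59% of 103
Convert percentage: 59% = 59/100
Multiply: 103 * 59/100
= 6077/100
= 6077/100

6077/100


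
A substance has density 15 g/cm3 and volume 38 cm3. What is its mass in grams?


Using mass = density * volume
Density = 15 g/cm3
Volume = 38 cm3
Mass = 15 * 38
= 570 g

570


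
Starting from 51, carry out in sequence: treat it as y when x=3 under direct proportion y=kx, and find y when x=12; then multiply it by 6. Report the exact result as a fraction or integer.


Start with 51.
Step 1: Direct prop: k = (51)/3; new y = k*12 = 51*12/3 = 204
Step 2: Multiply by 6: 204 * 6 = 1224
Final result = 1224

1224


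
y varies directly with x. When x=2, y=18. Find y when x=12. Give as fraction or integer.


Direct proportion: y = kx
Find k: k = 18/2 = 9
Compute y at x=12: y = 9 * 12
y = 108

108


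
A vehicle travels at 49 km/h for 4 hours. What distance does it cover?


Using distance = speed * time
Speed = 49 km/h
Time = 4 hours
Distance = 49 * 4
= 196 km

196


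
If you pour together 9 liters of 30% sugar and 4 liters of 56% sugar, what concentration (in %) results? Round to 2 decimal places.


Solute in mixture 1 = 30% of 9 L = 9*30/100 = 27/10 L
Solute in mixture 2 = 56% of 4 L = 4*56/100 = 56/25 L
Total solute = 27/10 + 56/25 = 247/50 L
Total volume = 9 + 4 = 13 L
Final concentration = 247/50/13 * 100 = 38.00%

38.00


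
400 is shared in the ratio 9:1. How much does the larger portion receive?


Total parts = 9 + 1 = 10
Value per part = 400 / 10 = 40
First share = 9 * 40 = 360
Second share = 1 * 40 = 40
Larger share = 360

360


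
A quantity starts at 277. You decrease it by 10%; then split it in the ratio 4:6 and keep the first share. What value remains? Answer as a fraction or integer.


Start with 277.
Step 1: Decrease by 10%: 277 * 90/100 = 2493/10
Step 2: Split 4:6, first share = 2493/10 * 4/10 = 2493/25
Final result = 2493/25

2493/25


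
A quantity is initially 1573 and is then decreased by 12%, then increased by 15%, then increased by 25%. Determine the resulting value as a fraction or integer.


Start: 1573
Step 1: decrease by 12% => multiply by 88/100
  1573 * 88/100 = 34606/25
Step 2: increase by 15% => multiply by 115/100
  34606/25 * 115/100 = 397969/250
Step 3: increase by 25% => multiply by 125/100
  397969/250 * 125/100 = 397969/200
Final value = 397969/200

397969/200


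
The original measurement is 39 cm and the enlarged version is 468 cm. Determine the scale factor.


Original length = 39 cm
Scaled length = 468 cm
Scale factor = 468 / 39
= 12

12


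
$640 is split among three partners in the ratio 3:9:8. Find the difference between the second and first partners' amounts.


Total parts = 3 + 9 + 8 = 20
Value per part = 640 / 20 = 32
Shares: 3*32=96, 9*32=288, 8*32=256
Second share = 288, first share = 96
Difference = |288 - 96| = 192

192


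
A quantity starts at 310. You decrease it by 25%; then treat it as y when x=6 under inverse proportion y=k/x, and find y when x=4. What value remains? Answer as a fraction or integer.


Start with 310.
Step 1: Decrease by 25%: 310 * 75/100 = 465/2
Step 2: Inverse prop: k = (465/2)*6; new y = k/4 = 465/2*6/4 = 1395/4
Final result = 1395/4

1395/4


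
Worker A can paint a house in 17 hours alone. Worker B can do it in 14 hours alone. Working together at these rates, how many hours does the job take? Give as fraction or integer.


Rate of A = 1/17 job per hour
Rate of B = 1/14 job per hour
Combined rate = 1/17 + 1/14
Find common denominator: (14 + 17)/(17*14) = 31/238
Combined rate = 31/238 job per hour
Time together = 1 / (31/238) = 238/31 hours

238/31


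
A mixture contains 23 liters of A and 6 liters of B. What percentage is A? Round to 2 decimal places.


Volume of A = 23 L
Volume of B = 6 L
Total volume = 23 + 6 = 29 L
Percentage of A = (23/29) * 100
= 79.31%

79.31


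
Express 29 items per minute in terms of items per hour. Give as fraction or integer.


Converting from per minute to per hour
Rate = 29 items per minute
Multiply by 60: 29 * 60
= 1740 items per hour

1740


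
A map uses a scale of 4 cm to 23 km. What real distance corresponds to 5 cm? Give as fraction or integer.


Map scale: 4 cm = 23 km
Measured distance on map = 5 cm
Set up proportion: 5 * 23 / 4
= 115 / 4
= 115/4 km

115/4


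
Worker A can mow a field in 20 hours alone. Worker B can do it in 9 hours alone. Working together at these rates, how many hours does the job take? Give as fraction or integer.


Rate of A = 1/20 job per hour
Rate of B = 1/9 job per hour
Combined rate = 1/20 + 1/9
Find common denominator: (9 + 20)/(20*9) = 29/180
Combined rate = 29/180 job per hour
Time together = 1 / (29/180) = 180/29 hours

180/29


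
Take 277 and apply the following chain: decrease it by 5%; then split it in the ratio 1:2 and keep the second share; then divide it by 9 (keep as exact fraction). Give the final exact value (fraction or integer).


Start with 277.
Step 1: Decrease by 5%: 277 * 95/100 = 5263/20
Step 2: Split 1:2, second share = 5263/20 * 2/3 = 5263/30
Step 3: Divide by 9: 5263/30 / 9 = 5263/270
Final result = 5263/270

5263/270


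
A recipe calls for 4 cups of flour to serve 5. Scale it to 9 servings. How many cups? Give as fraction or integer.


Original: 4 cups for 5 servings
Target servings = 9
Scaling factor = 9/5
New amount = 4 * 9/5
= 36/5
= 36/5 cups

36/5


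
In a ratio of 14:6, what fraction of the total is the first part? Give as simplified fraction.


Total parts = 14 + 6 = 20
First part fraction = 14/20
Simplify: 14/20 = 7/10

7/10


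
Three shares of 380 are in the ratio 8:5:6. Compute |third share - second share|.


Total parts = 8 + 5 + 6 = 19
Value per part = 380 / 19 = 20
Shares: 8*20=160, 5*20=100, 6*20=120
Third share = 120, second share = 100
Difference = |120 - 100| = 20

20


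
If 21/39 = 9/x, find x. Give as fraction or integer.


Setting up: 21/39 = 9/x
Cross multiply: 21 * x = 39 * 9
21x = 351
x = 351/21
x = 117/7

117/7


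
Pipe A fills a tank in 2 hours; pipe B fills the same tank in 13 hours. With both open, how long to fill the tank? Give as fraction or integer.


Rate of A = 1/2 job per hour
Rate of B = 1/13 job per hour
Combined rate = 1/2 + 1/13
Find common denominator: (13 + 2)/(2*13) = 15/26
Combined rate = 15/26 job per hour
Time together = 1 / (15/26) = 26/15 hours

26/15


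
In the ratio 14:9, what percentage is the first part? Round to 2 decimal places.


Total parts = 14 + 9 = 23
First part fraction = 14/23
Percentage = (14/23) * 100
= 0.608696 * 100
= 60.87%

60.87


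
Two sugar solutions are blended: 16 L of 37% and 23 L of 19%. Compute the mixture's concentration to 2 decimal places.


Solute in mixture 1 = 37% of 16 L = 16*37/100 = 148/25 L
Solute in mixture 2 = 19% of 23 L = 23*19/100 = 437/100 L
Total solute = 148/25 + 437/100 = 1029/100 L
Total volume = 16 + 23 = 39 L
Final concentration = 1029/100/39 * 100 = 26.38%

26.38


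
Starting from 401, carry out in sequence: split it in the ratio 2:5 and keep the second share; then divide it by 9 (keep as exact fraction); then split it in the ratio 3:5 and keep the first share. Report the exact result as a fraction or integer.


Start with 401.
Step 1: Split 2:5, second share = 401 * 5/7 = 2005/7
Step 2: Divide by 9: 2005/7 / 9 = 2005/63
Step 3: Split 3:5, first share = 2005/63 * 3/8 = 2005/168
Final result = 2005/168

2005/168


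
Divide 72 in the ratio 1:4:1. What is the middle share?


Ratio = 1:4:1
Total parts = 1 + 4 + 1 = 6
Value per part = 72 / 6 = 12
First share = 1 * 12 = 12
Middle share = 4 * 12 = 48
Third share = 1 * 12 = 12

48


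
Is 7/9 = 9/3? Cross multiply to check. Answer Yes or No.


Cross multiply to check 7/9 = 9/3
Left cross product: 7 * 3 = 21
Right cross product: 9 * 9 = 81
21 != 81
Not equal, so proportions differ => No

No


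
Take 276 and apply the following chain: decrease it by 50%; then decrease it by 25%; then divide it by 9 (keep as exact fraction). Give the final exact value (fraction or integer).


Start with 276.
Step 1: Decrease by 50%: 276 * 50/100 = 138
Step 2: Decrease by 25%: 138 * 75/100 = 207/2
Step 3: Divide by 9: 207/2 / 9 = 23/2
Final result = 23/2

23/2


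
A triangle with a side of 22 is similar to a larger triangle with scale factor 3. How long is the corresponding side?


Similar triangles have proportional sides
Scale factor = 3
Smaller side = 22
Corresponding larger side = 22 * 3
= 66

66


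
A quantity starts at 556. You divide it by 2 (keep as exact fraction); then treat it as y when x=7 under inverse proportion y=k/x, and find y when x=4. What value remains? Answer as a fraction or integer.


Start with 556.
Step 1: Divide by 2: 556 / 2 = 278
Step 2: Inverse prop: k = (278)*7; new y = k/4 = 278*7/4 = 973/2
Final result = 973/2

973/2


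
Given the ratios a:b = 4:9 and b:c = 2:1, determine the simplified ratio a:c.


Given a:b = 4:9 and b:c = 2:1
Make b consistent. Multiply first ratio by 2: a:b = 8:18
Multiply second ratio by 9: b:c = 18:9
Now b = 18 in both, so a:b:c = 8:18:9
Therefore a:c = 8:9
Simplify by GCD: a:c = 8:9

8:9


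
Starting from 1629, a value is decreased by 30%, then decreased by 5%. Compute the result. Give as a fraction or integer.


Start: 1629
Step 1: decrease by 30% => multiply by 70/100
  1629 * 70/100 = 11403/10
Step 2: decrease by 5% => multiply by 95/100
  11403/10 * 95/100 = 216657/200
Final value = 216657/200

216657/200


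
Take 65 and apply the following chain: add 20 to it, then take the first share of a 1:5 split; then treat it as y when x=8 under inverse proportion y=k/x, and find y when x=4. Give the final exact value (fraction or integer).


Start with 65.
Step 1: Add 20: 65+20=85; split 1:5 first = 85*1/6 = 85/6
Step 2: Inverse prop: k = (85/6)*8; new y = k/4 = 85/6*8/4 = 85/3
Final result = 85/3

85/3


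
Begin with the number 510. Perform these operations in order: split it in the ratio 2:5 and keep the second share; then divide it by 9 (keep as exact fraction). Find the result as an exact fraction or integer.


Start with 510.
Step 1: Split 2:5, second share = 510 * 5/7 = 2550/7
Step 2: Divide by 9: 2550/7 / 9 = 850/21
Final result = 850/21

850/21


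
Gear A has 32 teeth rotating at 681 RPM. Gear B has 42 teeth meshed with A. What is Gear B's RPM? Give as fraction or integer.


Gear ratio: teeth_A * RPM_A = teeth_B * RPM_B
32 * 681 = 42 * RPM_B
21792 = 42 * RPM_B
RPM_B = 21792 / 42
RPM_B = 3632/7

3632/7


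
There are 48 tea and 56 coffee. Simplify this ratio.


Find GCD(48, 56)
GCD = 8
Divide both by 8: 48/8 = 6, 56/8 = 7
Simplified ratio = 6:7

6:7


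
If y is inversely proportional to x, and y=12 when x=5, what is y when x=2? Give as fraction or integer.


Inverse proportion: y = k/x
Find k: k = 5 * 12 = 60
Compute y at x=2: y = 60/2
y = 30

30


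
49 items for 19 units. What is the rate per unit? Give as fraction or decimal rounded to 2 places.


Total items = 49
Number of units = 19
Unit rate = 49 / 19
= 2.58 items per unit

2.58


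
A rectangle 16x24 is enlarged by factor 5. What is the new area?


Original dimensions: 16 x 24
Enlargement factor = 5
New width = 16 * 5 = 80
New height = 24 * 5 = 120
New area = 80 * 120 = 9600

9600


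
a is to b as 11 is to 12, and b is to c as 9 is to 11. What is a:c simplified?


Given a:b = 11:12 and b:c = 9:11
Make b consistent. Multiply first ratio by 9: a:b = 99:108
Multiply second ratio by 12: b:c = 108:132
Now b = 108 in both, so a:b:c = 99:108:132
Therefore a:c = 99:132
Simplify by GCD: a:c = 3:4

3:4


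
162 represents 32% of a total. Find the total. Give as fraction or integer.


Given: 162 is 32% of the whole
Set up: 162 = 32/100 * whole
whole = 162 * 100 / 32
whole = 16200 / 32
whole = 2025/4

2025/4


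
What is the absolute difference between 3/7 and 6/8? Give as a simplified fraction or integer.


Simplify: 3/7 = 3/7 and 6/8 = 3/4
Find common denominator: LCD = 28
Convert: 12/28 and 21/28
Difference = |12 - 21|/28 = 9/28
Simplified = 9/28

9/28


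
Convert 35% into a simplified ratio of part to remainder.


Part = 35%, Remainder = 65%
Ratio = 35:65
GCD(35, 65) = 5
Simplify: 7:13 = 7:13

7:13


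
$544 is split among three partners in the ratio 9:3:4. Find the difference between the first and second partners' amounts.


Total parts = 9 + 3 + 4 = 16
Value per part = 544 / 16 = 34
Shares: 9*34=306, 3*34=102, 4*34=136
First share = 306, second share = 102
Difference = |306 - 102| = 204

204


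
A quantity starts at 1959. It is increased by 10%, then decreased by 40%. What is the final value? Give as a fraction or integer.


Start: 1959
Step 1: increase by 10% => multiply by 110/100
  1959 * 110/100 = 21549/10
Step 2: decrease by 40% => multiply by 60/100
  21549/10 * 60/100 = 64647/50
Final value = 64647/50

64647/50


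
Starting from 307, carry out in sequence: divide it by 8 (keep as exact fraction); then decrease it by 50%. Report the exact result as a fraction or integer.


Start with 307.
Step 1: Divide by 8: 307 / 8 = 307/8
Step 2: Decrease by 50%: 307/8 * 50/100 = 307/16
Final result = 307/16

307/16


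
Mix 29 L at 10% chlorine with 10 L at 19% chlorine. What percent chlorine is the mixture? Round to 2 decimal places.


Solute in mixture 1 = 10% of 29 L = 29*10/100 = 29/10 L
Solute in mixture 2 = 19% of 10 L = 10*19/100 = 19/10 L
Total solute = 29/10 + 19/10 = 24/5 L
Total volume = 29 + 10 = 39 L
Final concentration = 24/5/39 * 100 = 12.31%

12.31


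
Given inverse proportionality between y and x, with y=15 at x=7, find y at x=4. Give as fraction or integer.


Inverse proportion: y = k/x
Find k: k = 7 * 15 = 105
Compute y at x=4: y = 105/4
y = 105/4

105/4


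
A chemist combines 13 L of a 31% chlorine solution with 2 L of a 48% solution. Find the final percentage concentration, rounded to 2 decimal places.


Solute in mixture 1 = 31% of 13 L = 13*31/100 = 403/100 L
Solute in mixture 2 = 48% of 2 L = 2*48/100 = 24/25 L
Total solute = 403/100 + 24/25 = 499/100 L
Total volume = 13 + 2 = 15 L
Final concentration = 499/100/15 * 100 = 33.27%

33.27


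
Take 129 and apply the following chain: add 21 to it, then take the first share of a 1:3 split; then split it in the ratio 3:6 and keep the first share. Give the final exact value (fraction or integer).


Start with 129.
Step 1: Add 21: 129+21=150; split 1:3 first = 150*1/4 = 75/2
Step 2: Split 3:6, first share = 75/2 * 3/9 = 25/2
Final result = 25/2

25/2


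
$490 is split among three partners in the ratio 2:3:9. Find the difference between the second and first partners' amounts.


Total parts = 2 + 3 + 9 = 14
Value per part = 490 / 14 = 35
Shares: 2*35=70, 3*35=105, 9*35=315
Second share = 105, first share = 70
Difference = |105 - 70| = 35

35


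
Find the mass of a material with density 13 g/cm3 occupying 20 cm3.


Using mass = density * volume
Density = 13 g/cm3
Volume = 20 cm3
Mass = 13 * 20
= 260 g

260


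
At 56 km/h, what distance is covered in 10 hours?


Using distance = speed * time
Speed = 56 km/h
Time = 10 hours
Distance = 56 * 10
= 560 km

560


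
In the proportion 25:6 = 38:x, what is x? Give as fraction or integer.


Setting up: 25/6 = 38/x
Cross multiply: 25 * x = 6 * 38
25x = 228
x = 228/25
x = 228/25

228/25


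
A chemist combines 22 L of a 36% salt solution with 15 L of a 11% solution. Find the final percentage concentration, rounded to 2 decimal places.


Solute in mixture 1 = 36% of 22 L = 22*36/100 = 198/25 L
Solute in mixture 2 = 11% of 15 L = 15*11/100 = 33/20 L
Total solute = 198/25 + 33/20 = 957/100 L
Total volume = 22 + 15 = 37 L
Final concentration = 957/100/37 * 100 = 25.86%

25.86


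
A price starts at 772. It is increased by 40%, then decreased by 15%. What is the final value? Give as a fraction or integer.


Start: 772
Step 1: increase by 40% => multiply by 140/100
  772 * 140/100 = 5404/5
Step 2: decrease by 15% => multiply by 85/100
  5404/5 * 85/100 = 22967/25
Final value = 22967/25

22967/25


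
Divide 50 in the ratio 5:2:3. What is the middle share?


Ratio = 5:2:3
Total parts = 5 + 2 + 3 = 10
Value per part = 50 / 10 = 5
First share = 5 * 5 = 25
Middle share = 2 * 5 = 10
Third share = 3 * 5 = 15

10


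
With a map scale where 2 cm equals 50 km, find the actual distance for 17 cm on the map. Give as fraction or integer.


Map scale: 2 cm = 50 km
Measured distance on map = 17 cm
Set up proportion: 17 * 50 / 2
= 850 / 2
= 425 km

425
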